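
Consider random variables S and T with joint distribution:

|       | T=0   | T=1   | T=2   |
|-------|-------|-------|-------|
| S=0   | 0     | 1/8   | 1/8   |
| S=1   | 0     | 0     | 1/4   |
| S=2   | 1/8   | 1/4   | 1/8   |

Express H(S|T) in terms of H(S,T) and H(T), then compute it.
H(S|T) = H(S,T) - H(T)

Marginal P(T) (column sums):
  P(T=0) = 0 + 0 + 1/8 = 1/8
  P(T=1) = 1/8 + 0 + 1/4 = 3/8
  P(T=2) = 1/8 + 1/4 + 1/8 = 1/2

H(S,T) = -[(1/8)·log₂(1/8) + (1/8)·log₂(1/8) + (1/4)·log₂(1/4) + (1/8)·log₂(1/8) + (1/4)·log₂(1/4) + (1/8)·log₂(1/8)]
  = 0.3750 + 0.3750 + 0.5000 + 0.3750 + 0.5000 + 0.3750
  = 2.5000 bits
H(T) = -[(1/8)·log₂(1/8) + (3/8)·log₂(3/8) + (1/2)·log₂(1/2)]
  = 0.3750 + 0.5306 + 0.5000
  = 1.4056 bits

H(S|T) = 2.5000 - 1.4056 = 1.0944 bits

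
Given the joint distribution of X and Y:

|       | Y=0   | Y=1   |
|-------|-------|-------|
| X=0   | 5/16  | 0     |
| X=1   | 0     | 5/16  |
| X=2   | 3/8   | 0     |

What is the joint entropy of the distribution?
H(X,Y) = -Σ P(X,Y) log₂ P(X,Y), summed over the non-zero cells:
H(X,Y) = -[(5/16)·log₂(5/16) + (5/16)·log₂(5/16) + (3/8)·log₂(3/8)]
  = 0.5244 + 0.5244 + 0.5306
  = 1.5794 bits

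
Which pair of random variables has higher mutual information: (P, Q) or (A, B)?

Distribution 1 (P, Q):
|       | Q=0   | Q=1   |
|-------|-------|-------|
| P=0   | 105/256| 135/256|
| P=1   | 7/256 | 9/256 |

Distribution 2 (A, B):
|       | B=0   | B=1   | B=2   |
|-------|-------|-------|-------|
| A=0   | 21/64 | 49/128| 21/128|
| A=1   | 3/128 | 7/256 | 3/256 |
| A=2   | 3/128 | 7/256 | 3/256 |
Distribution 1 (P, Q):
Marginal P(P) (row sums):
  P(P=0) = 105/256 + 135/256 = 15/16
  P(P=1) = 7/256 + 9/256 = 1/16
Marginal P(Q) (column sums):
  P(Q=0) = 105/256 + 7/256 = 7/16
  P(Q=1) = 135/256 + 9/256 = 9/16

H(P) = -[(15/16)·log₂(15/16) + (1/16)·log₂(1/16)]
  = 0.0873 + 0.2500
  = 0.3373 bits
H(Q) = -[(7/16)·log₂(7/16) + (9/16)·log₂(9/16)]
  = 0.5218 + 0.4669
  = 0.9887 bits
H(P,Q) = -[(105/256)·log₂(105/256) + (135/256)·log₂(135/256) + (7/256)·log₂(7/256) + (9/256)·log₂(9/256)]
  = 0.5274 + 0.4868 + 0.1420 + 0.1698
  = 1.3260 bits

I(P;Q) = H(P) + H(Q) - H(P,Q)
  = 0.3373 + 0.9887 - 1.3260
  = 0.0000 bits

Distribution 2 (A, B):
Marginal P(A) (row sums):
  P(A=0) = 21/64 + 49/128 + 21/128 = 7/8
  P(A=1) = 3/128 + 7/256 + 3/256 = 1/16
  P(A=2) = 3/128 + 7/256 + 3/256 = 1/16
Marginal P(B) (column sums):
  P(B=0) = 21/64 + 3/128 + 3/128 = 3/8
  P(B=1) = 49/128 + 7/256 + 7/256 = 7/16
  P(B=2) = 21/128 + 3/256 + 3/256 = 3/16

H(A) = -[(7/8)·log₂(7/8) + (1/16)·log₂(1/16) + (1/16)·log₂(1/16)]
  = 0.1686 + 0.2500 + 0.2500
  = 0.6686 bits
H(B) = -[(3/8)·log₂(3/8) + (7/16)·log₂(7/16) + (3/16)·log₂(3/16)]
  = 0.5306 + 0.5218 + 0.4528
  = 1.5052 bits
H(A,B) = -[(21/64)·log₂(21/64) + (49/128)·log₂(49/128) + (21/128)·log₂(21/128) + (3/128)·log₂(3/128) + (7/256)·log₂(7/256) + (3/256)·log₂(3/256) + (3/128)·log₂(3/128) + (7/256)·log₂(7/256) + (3/256)·log₂(3/256)]
  = 0.5275 + 0.5303 + 0.4278 + 0.1269 + 0.1420 + 0.0752 + 0.1269 + 0.1420 + 0.0752
  = 2.1738 bits

I(A;B) = H(A) + H(B) - H(A,B)
  = 0.6686 + 1.5052 - 2.1738
  = 0.0000 bits

Both joint tables factor as the product of their marginals, so I(P;Q) = I(A;B) = 0 bits: neither is larger (both pairs are independent).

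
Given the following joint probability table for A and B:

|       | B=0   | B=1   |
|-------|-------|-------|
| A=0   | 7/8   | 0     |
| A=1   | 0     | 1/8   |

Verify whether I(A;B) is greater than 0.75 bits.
Marginal P(A) (row sums):
  P(A=0) = 7/8 + 0 = 7/8
  P(A=1) = 0 + 1/8 = 1/8
Marginal P(B) (column sums):
  P(B=0) = 7/8 + 0 = 7/8
  P(B=1) = 0 + 1/8 = 1/8

H(A) = -[(7/8)·log₂(7/8) + (1/8)·log₂(1/8)]
  = 0.1686 + 0.3750
  = 0.5436 bits
H(B) = -[(7/8)·log₂(7/8) + (1/8)·log₂(1/8)]
  = 0.1686 + 0.3750
  = 0.5436 bits
H(A,B) = -[(7/8)·log₂(7/8) + (1/8)·log₂(1/8)]
  = 0.1686 + 0.3750
  = 0.5436 bits

I(A;B) = H(A) + H(B) - H(A,B)
  = 0.5436 + 0.5436 - 0.5436
  = 0.5436 bits

No. I(A;B) = 0.5436 bits, which is ≤ 0.75 bits.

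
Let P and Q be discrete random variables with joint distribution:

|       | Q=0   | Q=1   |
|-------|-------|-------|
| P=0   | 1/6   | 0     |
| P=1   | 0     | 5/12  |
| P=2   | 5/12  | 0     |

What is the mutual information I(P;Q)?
Marginal P(P) (row sums):
  P(P=0) = 1/6 + 0 = 1/6
  P(P=1) = 0 + 5/12 = 5/12
  P(P=2) = 5/12 + 0 = 5/12
Marginal P(Q) (column sums):
  P(Q=0) = 1/6 + 0 + 5/12 = 7/12
  P(Q=1) = 0 + 5/12 + 0 = 5/12

H(P) = -[(1/6)·log₂(1/6) + (5/12)·log₂(5/12) + (5/12)·log₂(5/12)]
  = 0.4308 + 0.5263 + 0.5263
  = 1.4834 bits
H(Q) = -[(7/12)·log₂(7/12) + (5/12)·log₂(5/12)]
  = 0.4536 + 0.5263
  = 0.9799 bits
H(P,Q) = -[(1/6)·log₂(1/6) + (5/12)·log₂(5/12) + (5/12)·log₂(5/12)]
  = 0.4308 + 0.5263 + 0.5263
  = 1.4834 bits

I(P;Q) = H(P) + H(Q) - H(P,Q)
  = 1.4834 + 0.9799 - 1.4834
  = 0.9799 bits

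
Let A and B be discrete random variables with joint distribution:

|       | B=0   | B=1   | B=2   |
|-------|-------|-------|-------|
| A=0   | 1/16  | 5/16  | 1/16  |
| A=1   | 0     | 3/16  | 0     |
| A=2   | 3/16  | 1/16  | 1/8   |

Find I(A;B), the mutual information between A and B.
Marginal P(A) (row sums):
  P(A=0) = 1/16 + 5/16 + 1/16 = 7/16
  P(A=1) = 0 + 3/16 + 0 = 3/16
  P(A=2) = 3/16 + 1/16 + 1/8 = 3/8
Marginal P(B) (column sums):
  P(B=0) = 1/16 + 0 + 3/16 = 1/4
  P(B=1) = 5/16 + 3/16 + 1/16 = 9/16
  P(B=2) = 1/16 + 0 + 1/8 = 3/16

H(A) = -[(7/16)·log₂(7/16) + (3/16)·log₂(3/16) + (3/8)·log₂(3/8)]
  = 0.5218 + 0.4528 + 0.5306
  = 1.5052 bits
H(B) = -[(1/4)·log₂(1/4) + (9/16)·log₂(9/16) + (3/16)·log₂(3/16)]
  = 0.5000 + 0.4669 + 0.4528
  = 1.4197 bits
H(A,B) = -[(1/16)·log₂(1/16) + (5/16)·log₂(5/16) + (1/16)·log₂(1/16) + (3/16)·log₂(3/16) + (3/16)·log₂(3/16) + (1/16)·log₂(1/16) + (1/8)·log₂(1/8)]
  = 0.2500 + 0.5244 + 0.2500 + 0.4528 + 0.4528 + 0.2500 + 0.3750
  = 2.5550 bits

I(A;B) = H(A) + H(B) - H(A,B)
  = 1.5052 + 1.4197 - 2.5550
  = 0.3699 bits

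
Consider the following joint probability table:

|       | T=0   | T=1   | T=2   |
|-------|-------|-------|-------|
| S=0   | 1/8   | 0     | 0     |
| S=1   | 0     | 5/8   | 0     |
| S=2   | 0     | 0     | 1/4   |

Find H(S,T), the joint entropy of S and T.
H(S,T) = -Σ P(S,T) log₂ P(S,T), summed over the non-zero cells:
H(S,T) = -[(1/8)·log₂(1/8) + (5/8)·log₂(5/8) + (1/4)·log₂(1/4)]
  = 0.3750 + 0.4238 + 0.5000
  = 1.2988 bits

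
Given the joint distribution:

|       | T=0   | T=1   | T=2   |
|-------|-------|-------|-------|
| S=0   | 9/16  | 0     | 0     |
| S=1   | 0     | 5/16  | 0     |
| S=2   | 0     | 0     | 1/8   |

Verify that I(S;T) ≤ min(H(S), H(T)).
Marginal P(S) (row sums):
  P(S=0) = 9/16 + 0 + 0 = 9/16
  P(S=1) = 0 + 5/16 + 0 = 5/16
  P(S=2) = 0 + 0 + 1/8 = 1/8
Marginal P(T) (column sums):
  P(T=0) = 9/16 + 0 + 0 = 9/16
  P(T=1) = 0 + 5/16 + 0 = 5/16
  P(T=2) = 0 + 0 + 1/8 = 1/8

H(S) = -[(9/16)·log₂(9/16) + (5/16)·log₂(5/16) + (1/8)·log₂(1/8)]
  = 0.4669 + 0.5244 + 0.3750
  = 1.3663 bits
H(T) = -[(9/16)·log₂(9/16) + (5/16)·log₂(5/16) + (1/8)·log₂(1/8)]
  = 0.4669 + 0.5244 + 0.3750
  = 1.3663 bits
H(S,T) = -[(9/16)·log₂(9/16) + (5/16)·log₂(5/16) + (1/8)·log₂(1/8)]
  = 0.4669 + 0.5244 + 0.3750
  = 1.3663 bits

I(S;T) = H(S) + H(T) - H(S,T)
  = 1.3663 + 1.3663 - 1.3663
  = 1.3663 bits

min(H(S), H(T)) = min(1.3663, 1.3663) = 1.3663 bits
Since 1.3663 ≤ 1.3663, the bound is satisfied ✓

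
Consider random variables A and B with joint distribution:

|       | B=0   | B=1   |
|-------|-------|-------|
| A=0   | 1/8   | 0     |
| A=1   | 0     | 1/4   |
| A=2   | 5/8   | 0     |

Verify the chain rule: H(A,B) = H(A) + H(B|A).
Left side:
H(A,B) = -[(1/8)·log₂(1/8) + (1/4)·log₂(1/4) + (5/8)·log₂(5/8)]
  = 0.3750 + 0.5000 + 0.4238
  = 1.2988 bits

Right side:
Marginal P(A) (row sums):
  P(A=0) = 1/8 + 0 = 1/8
  P(A=1) = 0 + 1/4 = 1/4
  P(A=2) = 5/8 + 0 = 5/8
H(A) = -[(1/8)·log₂(1/8) + (1/4)·log₂(1/4) + (5/8)·log₂(5/8)]
  = 0.3750 + 0.5000 + 0.4238
  = 1.2988 bits
H(B|A) = -Σ P(A,B)·log₂ P(B|A), where P(B|A) = P(A,B) / P(A)
  (cells with P(A,B) = 0 contribute 0)
  (A=0,B=0): P(B|A) = (1/8)/(1/8) = 1;  -(1/8)·log₂(1) = 0.0000
  (A=1,B=1): P(B|A) = (1/4)/(1/4) = 1;  -(1/4)·log₂(1) = 0.0000
  (A=2,B=0): P(B|A) = (5/8)/(5/8) = 1;  -(5/8)·log₂(1) = 0.0000
H(B|A) = 0.0000 + 0.0000 + 0.0000
  = 0.0000 bits
H(A) + H(B|A) = 1.2988 + 0.0000 = 1.2988 bits

Both sides equal 1.2988 bits, so the chain rule holds ✓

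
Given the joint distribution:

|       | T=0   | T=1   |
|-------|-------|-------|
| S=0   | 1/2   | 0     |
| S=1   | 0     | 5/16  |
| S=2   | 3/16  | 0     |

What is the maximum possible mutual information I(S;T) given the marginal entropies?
The upper bound on mutual information is I(S;T) ≤ min(H(S), H(T)).

Marginal P(S) (row sums):
  P(S=0) = 1/2 + 0 = 1/2
  P(S=1) = 0 + 5/16 = 5/16
  P(S=2) = 3/16 + 0 = 3/16
Marginal P(T) (column sums):
  P(T=0) = 1/2 + 0 + 3/16 = 11/16
  P(T=1) = 0 + 5/16 + 0 = 5/16

H(S) = -[(1/2)·log₂(1/2) + (5/16)·log₂(5/16) + (3/16)·log₂(3/16)]
  = 0.5000 + 0.5244 + 0.4528
  = 1.4772 bits
H(T) = -[(11/16)·log₂(11/16) + (5/16)·log₂(5/16)]
  = 0.3716 + 0.5244
  = 0.8960 bits

Maximum possible I(S;T) = min(1.4772, 0.8960) = 0.8960 bits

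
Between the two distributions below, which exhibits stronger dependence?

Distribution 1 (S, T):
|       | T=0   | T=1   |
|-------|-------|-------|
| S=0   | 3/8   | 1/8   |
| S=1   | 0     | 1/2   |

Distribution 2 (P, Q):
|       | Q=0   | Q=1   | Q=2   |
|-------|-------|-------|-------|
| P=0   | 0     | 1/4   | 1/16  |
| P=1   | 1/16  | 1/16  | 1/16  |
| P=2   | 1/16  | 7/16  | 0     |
Distribution 1 (S, T):
Marginal P(S) (row sums):
  P(S=0) = 3/8 + 1/8 = 1/2
  P(S=1) = 0 + 1/2 = 1/2
Marginal P(T) (column sums):
  P(T=0) = 3/8 + 0 = 3/8
  P(T=1) = 1/8 + 1/2 = 5/8

H(S) = -[(1/2)·log₂(1/2) + (1/2)·log₂(1/2)]
  = 0.5000 + 0.5000
  = 1.0000 bits
H(T) = -[(3/8)·log₂(3/8) + (5/8)·log₂(5/8)]
  = 0.5306 + 0.4238
  = 0.9544 bits
H(S,T) = -[(3/8)·log₂(3/8) + (1/8)·log₂(1/8) + (1/2)·log₂(1/2)]
  = 0.5306 + 0.3750 + 0.5000
  = 1.4056 bits

I(S;T) = H(S) + H(T) - H(S,T)
  = 1.0000 + 0.9544 - 1.4056
  = 0.5488 bits

Distribution 2 (P, Q):
Marginal P(P) (row sums):
  P(P=0) = 0 + 1/4 + 1/16 = 5/16
  P(P=1) = 1/16 + 1/16 + 1/16 = 3/16
  P(P=2) = 1/16 + 7/16 + 0 = 1/2
Marginal P(Q) (column sums):
  P(Q=0) = 0 + 1/16 + 1/16 = 1/8
  P(Q=1) = 1/4 + 1/16 + 7/16 = 3/4
  P(Q=2) = 1/16 + 1/16 + 0 = 1/8

H(P) = -[(5/16)·log₂(5/16) + (3/16)·log₂(3/16) + (1/2)·log₂(1/2)]
  = 0.5244 + 0.4528 + 0.5000
  = 1.4772 bits
H(Q) = -[(1/8)·log₂(1/8) + (3/4)·log₂(3/4) + (1/8)·log₂(1/8)]
  = 0.3750 + 0.3113 + 0.3750
  = 1.0613 bits
H(P,Q) = -[(1/4)·log₂(1/4) + (1/16)·log₂(1/16) + (1/16)·log₂(1/16) + (1/16)·log₂(1/16) + (1/16)·log₂(1/16) + (1/16)·log₂(1/16) + (7/16)·log₂(7/16)]
  = 0.5000 + 0.2500 + 0.2500 + 0.2500 + 0.2500 + 0.2500 + 0.5218
  = 2.2718 bits

I(P;Q) = H(P) + H(Q) - H(P,Q)
  = 1.4772 + 1.0613 - 2.2718
  = 0.2667 bits

I(S;T) = 0.5488 bits > I(P;Q) = 0.2667 bits, so (S, T) has the higher mutual information (stronger dependence).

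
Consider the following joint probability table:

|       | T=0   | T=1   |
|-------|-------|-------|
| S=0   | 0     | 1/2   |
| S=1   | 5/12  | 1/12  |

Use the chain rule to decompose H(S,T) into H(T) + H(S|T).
By the chain rule: H(S,T) = H(T) + H(S|T)

Marginal P(T) (column sums):
  P(T=0) = 0 + 5/12 = 5/12
  P(T=1) = 1/2 + 1/12 = 7/12
H(T) = -[(5/12)·log₂(5/12) + (7/12)·log₂(7/12)]
  = 0.5263 + 0.4536
  = 0.9799 bits
H(S|T) = -Σ P(S,T)·log₂ P(S|T), where P(S|T) = P(S,T) / P(T)
  (cells with P(S,T) = 0 contribute 0)
  (S=0,T=1): P(S|T) = (1/2)/(7/12) = 6/7;  -(1/2)·log₂(6/7) = 0.1112
  (S=1,T=0): P(S|T) = (5/12)/(5/12) = 1;  -(5/12)·log₂(1) = 0.0000
  (S=1,T=1): P(S|T) = (1/12)/(7/12) = 1/7;  -(1/12)·log₂(1/7) = 0.2339
H(S|T) = 0.1112 + 0.0000 + 0.2339
  = 0.3451 bits

H(S,T) = H(T) + H(S|T) = 0.9799 + 0.3451 = 1.3250 bits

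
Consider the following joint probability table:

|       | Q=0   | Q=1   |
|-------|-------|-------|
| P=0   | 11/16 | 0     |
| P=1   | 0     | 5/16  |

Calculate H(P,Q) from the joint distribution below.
H(P,Q) = -Σ P(P,Q) log₂ P(P,Q), summed over the non-zero cells:
H(P,Q) = -[(11/16)·log₂(11/16) + (5/16)·log₂(5/16)]
  = 0.3716 + 0.5244
  = 0.8960 bits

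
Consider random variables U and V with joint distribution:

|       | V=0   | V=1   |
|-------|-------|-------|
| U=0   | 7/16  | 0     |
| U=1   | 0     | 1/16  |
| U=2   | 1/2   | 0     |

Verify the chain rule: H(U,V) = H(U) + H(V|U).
Left side:
H(U,V) = -[(7/16)·log₂(7/16) + (1/16)·log₂(1/16) + (1/2)·log₂(1/2)]
  = 0.5218 + 0.2500 + 0.5000
  = 1.2718 bits

Right side:
Marginal P(U) (row sums):
  P(U=0) = 7/16 + 0 = 7/16
  P(U=1) = 0 + 1/16 = 1/16
  P(U=2) = 1/2 + 0 = 1/2
H(U) = -[(7/16)·log₂(7/16) + (1/16)·log₂(1/16) + (1/2)·log₂(1/2)]
  = 0.5218 + 0.2500 + 0.5000
  = 1.2718 bits
H(V|U) = -Σ P(U,V)·log₂ P(V|U), where P(V|U) = P(U,V) / P(U)
  (cells with P(U,V) = 0 contribute 0)
  (U=0,V=0): P(V|U) = (7/16)/(7/16) = 1;  -(7/16)·log₂(1) = 0.0000
  (U=1,V=1): P(V|U) = (1/16)/(1/16) = 1;  -(1/16)·log₂(1) = 0.0000
  (U=2,V=0): P(V|U) = (1/2)/(1/2) = 1;  -(1/2)·log₂(1) = 0.0000
H(V|U) = 0.0000 + 0.0000 + 0.0000
  = 0.0000 bits
H(U) + H(V|U) = 1.2718 + 0.0000 = 1.2718 bits

Both sides equal 1.2718 bits, so the chain rule holds ✓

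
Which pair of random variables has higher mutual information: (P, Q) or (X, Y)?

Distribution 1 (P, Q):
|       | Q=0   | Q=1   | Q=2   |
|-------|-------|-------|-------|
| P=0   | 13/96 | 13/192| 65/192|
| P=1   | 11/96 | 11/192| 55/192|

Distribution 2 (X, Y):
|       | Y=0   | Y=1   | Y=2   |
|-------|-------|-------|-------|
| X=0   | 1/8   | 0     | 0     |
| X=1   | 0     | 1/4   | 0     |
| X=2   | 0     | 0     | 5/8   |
Distribution 1 (P, Q):
Marginal P(P) (row sums):
  P(P=0) = 13/96 + 13/192 + 65/192 = 13/24
  P(P=1) = 11/96 + 11/192 + 55/192 = 11/24
Marginal P(Q) (column sums):
  P(Q=0) = 13/96 + 11/96 = 1/4
  P(Q=1) = 13/192 + 11/192 = 1/8
  P(Q=2) = 65/192 + 55/192 = 5/8

H(P) = -[(13/24)·log₂(13/24) + (11/24)·log₂(11/24)]
  = 0.4791 + 0.5159
  = 0.9950 bits
H(Q) = -[(1/4)·log₂(1/4) + (1/8)·log₂(1/8) + (5/8)·log₂(5/8)]
  = 0.5000 + 0.3750 + 0.4238
  = 1.2988 bits
H(P,Q) = -[(13/96)·log₂(13/96) + (13/192)·log₂(13/192) + (65/192)·log₂(65/192) + (11/96)·log₂(11/96) + (11/192)·log₂(11/192) + (55/192)·log₂(55/192)]
  = 0.3906 + 0.2630 + 0.5290 + 0.3581 + 0.2364 + 0.5167
  = 2.2938 bits

I(P;Q) = H(P) + H(Q) - H(P,Q)
  = 0.9950 + 1.2988 - 2.2938
  = 0.0000 bits

Distribution 2 (X, Y):
Marginal P(X) (row sums):
  P(X=0) = 1/8 + 0 + 0 = 1/8
  P(X=1) = 0 + 1/4 + 0 = 1/4
  P(X=2) = 0 + 0 + 5/8 = 5/8
Marginal P(Y) (column sums):
  P(Y=0) = 1/8 + 0 + 0 = 1/8
  P(Y=1) = 0 + 1/4 + 0 = 1/4
  P(Y=2) = 0 + 0 + 5/8 = 5/8

H(X) = -[(1/8)·log₂(1/8) + (1/4)·log₂(1/4) + (5/8)·log₂(5/8)]
  = 0.3750 + 0.5000 + 0.4238
  = 1.2988 bits
H(Y) = -[(1/8)·log₂(1/8) + (1/4)·log₂(1/4) + (5/8)·log₂(5/8)]
  = 0.3750 + 0.5000 + 0.4238
  = 1.2988 bits
H(X,Y) = -[(1/8)·log₂(1/8) + (1/4)·log₂(1/4) + (5/8)·log₂(5/8)]
  = 0.3750 + 0.5000 + 0.4238
  = 1.2988 bits

I(X;Y) = H(X) + H(Y) - H(X,Y)
  = 1.2988 + 1.2988 - 1.2988
  = 1.2988 bits

I(X;Y) = 1.2988 bits > I(P;Q) = 0.0000 bits, so (X, Y) has the higher mutual information (stronger dependence).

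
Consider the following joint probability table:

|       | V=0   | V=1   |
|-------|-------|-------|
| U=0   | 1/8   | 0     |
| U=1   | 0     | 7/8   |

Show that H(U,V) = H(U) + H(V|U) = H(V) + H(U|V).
Marginal P(U) (row sums):
  P(U=0) = 1/8 + 0 = 1/8
  P(U=1) = 0 + 7/8 = 7/8
Marginal P(V) (column sums):
  P(V=0) = 1/8 + 0 = 1/8
  P(V=1) = 0 + 7/8 = 7/8

Decomposition 1: H(U) + H(V|U)
H(U) = -[(1/8)·log₂(1/8) + (7/8)·log₂(7/8)]
  = 0.3750 + 0.1686
  = 0.5436 bits
H(V|U) = -Σ P(U,V)·log₂ P(V|U), where P(V|U) = P(U,V) / P(U)
  (cells with P(U,V) = 0 contribute 0)
  (U=0,V=0): P(V|U) = (1/8)/(1/8) = 1;  -(1/8)·log₂(1) = 0.0000
  (U=1,V=1): P(V|U) = (7/8)/(7/8) = 1;  -(7/8)·log₂(1) = 0.0000
H(V|U) = 0.0000 + 0.0000
  = 0.0000 bits
H(U) + H(V|U) = 0.5436 + 0.0000 = 0.5436 bits

Decomposition 2: H(V) + H(U|V)
H(V) = -[(1/8)·log₂(1/8) + (7/8)·log₂(7/8)]
  = 0.3750 + 0.1686
  = 0.5436 bits
H(U|V) = -Σ P(U,V)·log₂ P(U|V), where P(U|V) = P(U,V) / P(V)
  (cells with P(U,V) = 0 contribute 0)
  (U=0,V=0): P(U|V) = (1/8)/(1/8) = 1;  -(1/8)·log₂(1) = 0.0000
  (U=1,V=1): P(U|V) = (7/8)/(7/8) = 1;  -(7/8)·log₂(1) = 0.0000
H(U|V) = 0.0000 + 0.0000
  = 0.0000 bits
H(V) + H(U|V) = 0.5436 + 0.0000 = 0.5436 bits

Direct computation of the joint entropy:
H(U,V) = -[(1/8)·log₂(1/8) + (7/8)·log₂(7/8)]
  = 0.3750 + 0.1686
  = 0.5436 bits

All three agree: H(U,V) = 0.5436 bits ✓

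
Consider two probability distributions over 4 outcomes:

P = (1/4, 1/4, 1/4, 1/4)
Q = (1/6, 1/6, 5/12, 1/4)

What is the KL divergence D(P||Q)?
D(P||Q) = Σ P(i) log₂(P(i)/Q(i))
  i=0: (1/4) × log₂((1/4)/(1/6)) = (1/4) × log₂(3/2) = 0.1462
  i=1: (1/4) × log₂((1/4)/(1/6)) = (1/4) × log₂(3/2) = 0.1462
  i=2: (1/4) × log₂((1/4)/(5/12)) = (1/4) × log₂(3/5) = -0.1842
  i=3: (1/4) × log₂((1/4)/(1/4)) = (1/4) × log₂(1) = 0.0000
D(P||Q) = 0.1462 + 0.1462 - 0.1842 + 0.0000
  = 0.1082 bits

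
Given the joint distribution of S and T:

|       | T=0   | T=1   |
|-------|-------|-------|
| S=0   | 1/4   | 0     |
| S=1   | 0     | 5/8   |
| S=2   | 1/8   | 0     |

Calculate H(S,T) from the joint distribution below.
H(S,T) = -Σ P(S,T) log₂ P(S,T), summed over the non-zero cells:
H(S,T) = -[(1/4)·log₂(1/4) + (5/8)·log₂(5/8) + (1/8)·log₂(1/8)]
  = 0.5000 + 0.4238 + 0.3750
  = 1.2988 bits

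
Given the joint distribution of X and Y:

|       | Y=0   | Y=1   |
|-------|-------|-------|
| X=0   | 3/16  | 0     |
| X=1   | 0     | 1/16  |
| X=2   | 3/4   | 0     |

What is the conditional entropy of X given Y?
Marginal P(Y) (column sums):
  P(Y=0) = 3/16 + 0 + 3/4 = 15/16
  P(Y=1) = 0 + 1/16 + 0 = 1/16

H(X|Y) = -Σ P(X,Y)·log₂ P(X|Y), where P(X|Y) = P(X,Y) / P(Y)
  (cells with P(X,Y) = 0 contribute 0)
  (X=0,Y=0): P(X|Y) = (3/16)/(15/16) = 1/5;  -(3/16)·log₂(1/5) = 0.4354
  (X=1,Y=1): P(X|Y) = (1/16)/(1/16) = 1;  -(1/16)·log₂(1) = 0.0000
  (X=2,Y=0): P(X|Y) = (3/4)/(15/16) = 4/5;  -(3/4)·log₂(4/5) = 0.2414
H(X|Y) = 0.4354 + 0.0000 + 0.2414
  = 0.6768 bits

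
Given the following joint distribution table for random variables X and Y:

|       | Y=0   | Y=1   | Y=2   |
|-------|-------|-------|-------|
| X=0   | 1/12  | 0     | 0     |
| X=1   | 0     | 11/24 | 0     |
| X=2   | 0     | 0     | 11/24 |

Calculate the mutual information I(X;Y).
Marginal P(X) (row sums):
  P(X=0) = 1/12 + 0 + 0 = 1/12
  P(X=1) = 0 + 11/24 + 0 = 11/24
  P(X=2) = 0 + 0 + 11/24 = 11/24
Marginal P(Y) (column sums):
  P(Y=0) = 1/12 + 0 + 0 = 1/12
  P(Y=1) = 0 + 11/24 + 0 = 11/24
  P(Y=2) = 0 + 0 + 11/24 = 11/24

H(X) = -[(1/12)·log₂(1/12) + (11/24)·log₂(11/24) + (11/24)·log₂(11/24)]
  = 0.2987 + 0.5159 + 0.5159
  = 1.3305 bits
H(Y) = -[(1/12)·log₂(1/12) + (11/24)·log₂(11/24) + (11/24)·log₂(11/24)]
  = 0.2987 + 0.5159 + 0.5159
  = 1.3305 bits
H(X,Y) = -[(1/12)·log₂(1/12) + (11/24)·log₂(11/24) + (11/24)·log₂(11/24)]
  = 0.2987 + 0.5159 + 0.5159
  = 1.3305 bits

I(X;Y) = H(X) + H(Y) - H(X,Y)
  = 1.3305 + 1.3305 - 1.3305
  = 1.3305 bits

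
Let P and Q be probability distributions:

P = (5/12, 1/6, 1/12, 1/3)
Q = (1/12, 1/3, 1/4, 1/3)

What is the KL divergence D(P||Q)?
D(P||Q) = Σ P(i) log₂(P(i)/Q(i))
  i=0: (5/12) × log₂((5/12)/(1/12)) = (5/12) × log₂(5) = 0.9675
  i=1: (1/6) × log₂((1/6)/(1/3)) = (1/6) × log₂(1/2) = -0.1667
  i=2: (1/12) × log₂((1/12)/(1/4)) = (1/12) × log₂(1/3) = -0.1321
  i=3: (1/3) × log₂((1/3)/(1/3)) = (1/3) × log₂(1) = 0.0000
D(P||Q) = 0.9675 - 0.1667 - 0.1321 + 0.0000
  = 0.6687 bits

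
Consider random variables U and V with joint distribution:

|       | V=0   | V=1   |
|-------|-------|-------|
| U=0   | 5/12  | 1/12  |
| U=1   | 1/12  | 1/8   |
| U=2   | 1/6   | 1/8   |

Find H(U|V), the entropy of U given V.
Marginal P(V) (column sums):
  P(V=0) = 5/12 + 1/12 + 1/6 = 2/3
  P(V=1) = 1/12 + 1/8 + 1/8 = 1/3

H(U|V) = -Σ P(U,V)·log₂ P(U|V), where P(U|V) = P(U,V) / P(V)
  (U=0,V=0): P(U|V) = (5/12)/(2/3) = 5/8;  -(5/12)·log₂(5/8) = 0.2825
  (U=0,V=1): P(U|V) = (1/12)/(1/3) = 1/4;  -(1/12)·log₂(1/4) = 0.1667
  (U=1,V=0): P(U|V) = (1/12)/(2/3) = 1/8;  -(1/12)·log₂(1/8) = 0.2500
  (U=1,V=1): P(U|V) = (1/8)/(1/3) = 3/8;  -(1/8)·log₂(3/8) = 0.1769
  (U=2,V=0): P(U|V) = (1/6)/(2/3) = 1/4;  -(1/6)·log₂(1/4) = 0.3333
  (U=2,V=1): P(U|V) = (1/8)/(1/3) = 3/8;  -(1/8)·log₂(3/8) = 0.1769
H(U|V) = 0.2825 + 0.1667 + 0.2500 + 0.1769 + 0.3333 + 0.1769
  = 1.3863 bits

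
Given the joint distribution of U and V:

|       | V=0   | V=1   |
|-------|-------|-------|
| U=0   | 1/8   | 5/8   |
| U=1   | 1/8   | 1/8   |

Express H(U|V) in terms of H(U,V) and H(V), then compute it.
H(U|V) = H(U,V) - H(V)

Marginal P(V) (column sums):
  P(V=0) = 1/8 + 1/8 = 1/4
  P(V=1) = 5/8 + 1/8 = 3/4

H(U,V) = -[(1/8)·log₂(1/8) + (5/8)·log₂(5/8) + (1/8)·log₂(1/8) + (1/8)·log₂(1/8)]
  = 0.3750 + 0.4238 + 0.3750 + 0.3750
  = 1.5488 bits
H(V) = -[(1/4)·log₂(1/4) + (3/4)·log₂(3/4)]
  = 0.5000 + 0.3113
  = 0.8113 bits

H(U|V) = 1.5488 - 0.8113 = 0.7375 bits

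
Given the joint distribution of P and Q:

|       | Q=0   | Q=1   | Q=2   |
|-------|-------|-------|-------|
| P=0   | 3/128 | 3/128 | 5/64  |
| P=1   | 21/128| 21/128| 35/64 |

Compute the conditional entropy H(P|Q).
Marginal P(Q) (column sums):
  P(Q=0) = 3/128 + 21/128 = 3/16
  P(Q=1) = 3/128 + 21/128 = 3/16
  P(Q=2) = 5/64 + 35/64 = 5/8

H(P|Q) = -Σ P(P,Q)·log₂ P(P|Q), where P(P|Q) = P(P,Q) / P(Q)
  (P=0,Q=0): P(P|Q) = (3/128)/(3/16) = 1/8;  -(3/128)·log₂(1/8) = 0.0703
  (P=0,Q=1): P(P|Q) = (3/128)/(3/16) = 1/8;  -(3/128)·log₂(1/8) = 0.0703
  (P=0,Q=2): P(P|Q) = (5/64)/(5/8) = 1/8;  -(5/64)·log₂(1/8) = 0.2344
  (P=1,Q=0): P(P|Q) = (21/128)/(3/16) = 7/8;  -(21/128)·log₂(7/8) = 0.0316
  (P=1,Q=1): P(P|Q) = (21/128)/(3/16) = 7/8;  -(21/128)·log₂(7/8) = 0.0316
  (P=1,Q=2): P(P|Q) = (35/64)/(5/8) = 7/8;  -(35/64)·log₂(7/8) = 0.1054
H(P|Q) = 0.0703 + 0.0703 + 0.2344 + 0.0316 + 0.0316 + 0.1054
  = 0.5436 bits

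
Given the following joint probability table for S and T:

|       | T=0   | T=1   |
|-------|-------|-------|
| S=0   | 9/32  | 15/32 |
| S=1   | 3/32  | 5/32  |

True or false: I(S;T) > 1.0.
Marginal P(S) (row sums):
  P(S=0) = 9/32 + 15/32 = 3/4
  P(S=1) = 3/32 + 5/32 = 1/4
Marginal P(T) (column sums):
  P(T=0) = 9/32 + 3/32 = 3/8
  P(T=1) = 15/32 + 5/32 = 5/8

H(S) = -[(3/4)·log₂(3/4) + (1/4)·log₂(1/4)]
  = 0.3113 + 0.5000
  = 0.8113 bits
H(T) = -[(3/8)·log₂(3/8) + (5/8)·log₂(5/8)]
  = 0.5306 + 0.4238
  = 0.9544 bits
H(S,T) = -[(9/32)·log₂(9/32) + (15/32)·log₂(15/32) + (3/32)·log₂(3/32) + (5/32)·log₂(5/32)]
  = 0.5147 + 0.5124 + 0.3202 + 0.4184
  = 1.7657 bits

I(S;T) = H(S) + H(T) - H(S,T)
  = 0.8113 + 0.9544 - 1.7657
  = 0.0000 bits

False. I(S;T) = 0.0000 bits, which is ≤ 1.0 bits.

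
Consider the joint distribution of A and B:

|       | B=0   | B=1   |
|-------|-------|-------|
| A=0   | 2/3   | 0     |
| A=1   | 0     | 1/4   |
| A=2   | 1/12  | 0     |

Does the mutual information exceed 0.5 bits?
Marginal P(A) (row sums):
  P(A=0) = 2/3 + 0 = 2/3
  P(A=1) = 0 + 1/4 = 1/4
  P(A=2) = 1/12 + 0 = 1/12
Marginal P(B) (column sums):
  P(B=0) = 2/3 + 0 + 1/12 = 3/4
  P(B=1) = 0 + 1/4 + 0 = 1/4

H(A) = -[(2/3)·log₂(2/3) + (1/4)·log₂(1/4) + (1/12)·log₂(1/12)]
  = 0.3900 + 0.5000 + 0.2987
  = 1.1887 bits
H(B) = -[(3/4)·log₂(3/4) + (1/4)·log₂(1/4)]
  = 0.3113 + 0.5000
  = 0.8113 bits
H(A,B) = -[(2/3)·log₂(2/3) + (1/4)·log₂(1/4) + (1/12)·log₂(1/12)]
  = 0.3900 + 0.5000 + 0.2987
  = 1.1887 bits

I(A;B) = H(A) + H(B) - H(A,B)
  = 1.1887 + 0.8113 - 1.1887
  = 0.8113 bits

Yes. I(A;B) = 0.8113 bits, which is > 0.5 bits.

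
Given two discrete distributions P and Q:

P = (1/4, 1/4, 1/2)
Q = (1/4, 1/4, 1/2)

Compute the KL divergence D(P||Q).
D(P||Q) = Σ P(i) log₂(P(i)/Q(i))
  i=0: (1/4) × log₂((1/4)/(1/4)) = (1/4) × log₂(1) = 0.0000
  i=1: (1/4) × log₂((1/4)/(1/4)) = (1/4) × log₂(1) = 0.0000
  i=2: (1/2) × log₂((1/2)/(1/2)) = (1/2) × log₂(1) = 0.0000
D(P||Q) = 0.0000 + 0.0000 + 0.0000
  = 0.0000 bits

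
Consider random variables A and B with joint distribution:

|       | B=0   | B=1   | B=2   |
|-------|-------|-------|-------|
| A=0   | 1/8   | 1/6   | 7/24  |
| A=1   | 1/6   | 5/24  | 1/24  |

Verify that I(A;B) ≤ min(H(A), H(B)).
Marginal P(A) (row sums):
  P(A=0) = 1/8 + 1/6 + 7/24 = 7/12
  P(A=1) = 1/6 + 5/24 + 1/24 = 5/12
Marginal P(B) (column sums):
  P(B=0) = 1/8 + 1/6 = 7/24
  P(B=1) = 1/6 + 5/24 = 3/8
  P(B=2) = 7/24 + 1/24 = 1/3

H(A) = -[(7/12)·log₂(7/12) + (5/12)·log₂(5/12)]
  = 0.4536 + 0.5263
  = 0.9799 bits
H(B) = -[(7/24)·log₂(7/24) + (3/8)·log₂(3/8) + (1/3)·log₂(1/3)]
  = 0.5185 + 0.5306 + 0.5283
  = 1.5774 bits
H(A,B) = -[(1/8)·log₂(1/8) + (1/6)·log₂(1/6) + (7/24)·log₂(7/24) + (1/6)·log₂(1/6) + (5/24)·log₂(5/24) + (1/24)·log₂(1/24)]
  = 0.3750 + 0.4308 + 0.5185 + 0.4308 + 0.4715 + 0.1910
  = 2.4176 bits

I(A;B) = H(A) + H(B) - H(A,B)
  = 0.9799 + 1.5774 - 2.4176
  = 0.1397 bits

min(H(A), H(B)) = min(0.9799, 1.5774) = 0.9799 bits
Since 0.1397 ≤ 0.9799, the bound is satisfied ✓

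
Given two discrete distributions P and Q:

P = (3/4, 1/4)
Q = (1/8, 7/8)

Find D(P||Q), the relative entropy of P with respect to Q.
D(P||Q) = Σ P(i) log₂(P(i)/Q(i))
  i=0: (3/4) × log₂((3/4)/(1/8)) = (3/4) × log₂(6) = 1.9387
  i=1: (1/4) × log₂((1/4)/(7/8)) = (1/4) × log₂(2/7) = -0.4518
D(P||Q) = 1.9387 - 0.4518
  = 1.4869 bits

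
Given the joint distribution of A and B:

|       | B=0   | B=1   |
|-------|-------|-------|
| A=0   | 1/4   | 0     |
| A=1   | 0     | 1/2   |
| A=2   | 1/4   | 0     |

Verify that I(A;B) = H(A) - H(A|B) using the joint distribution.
Left side, from I(A;B) = H(A) + H(B) - H(A,B):
Marginal P(A) (row sums):
  P(A=0) = 1/4 + 0 = 1/4
  P(A=1) = 0 + 1/2 = 1/2
  P(A=2) = 1/4 + 0 = 1/4
Marginal P(B) (column sums):
  P(B=0) = 1/4 + 0 + 1/4 = 1/2
  P(B=1) = 0 + 1/2 + 0 = 1/2

H(A) = -[(1/4)·log₂(1/4) + (1/2)·log₂(1/2) + (1/4)·log₂(1/4)]
  = 0.5000 + 0.5000 + 0.5000
  = 1.5000 bits
H(B) = -[(1/2)·log₂(1/2) + (1/2)·log₂(1/2)]
  = 0.5000 + 0.5000
  = 1.0000 bits
H(A,B) = -[(1/4)·log₂(1/4) + (1/2)·log₂(1/2) + (1/4)·log₂(1/4)]
  = 0.5000 + 0.5000 + 0.5000
  = 1.5000 bits

I(A;B) = H(A) + H(B) - H(A,B)
  = 1.5000 + 1.0000 - 1.5000
  = 1.0000 bits

Right side, with H(A|B) computed directly from the conditional probabilities:
H(A|B) = -Σ P(A,B)·log₂ P(A|B), where P(A|B) = P(A,B) / P(B)
  (cells with P(A,B) = 0 contribute 0)
  (A=0,B=0): P(A|B) = (1/4)/(1/2) = 1/2;  -(1/4)·log₂(1/2) = 0.2500
  (A=1,B=1): P(A|B) = (1/2)/(1/2) = 1;  -(1/2)·log₂(1) = 0.0000
  (A=2,B=0): P(A|B) = (1/4)/(1/2) = 1/2;  -(1/4)·log₂(1/2) = 0.2500
H(A|B) = 0.2500 + 0.0000 + 0.2500
  = 0.5000 bits
H(A) - H(A|B) = 1.5000 - 0.5000 = 1.0000 bits

Both sides equal 1.0000 bits, so I(A;B) = H(A) - H(A|B) ✓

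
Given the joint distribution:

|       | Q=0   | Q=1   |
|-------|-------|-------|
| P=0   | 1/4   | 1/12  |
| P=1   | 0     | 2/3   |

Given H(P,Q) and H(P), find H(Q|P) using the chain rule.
From the chain rule: H(P,Q) = H(P) + H(Q|P)
Therefore: H(Q|P) = H(P,Q) - H(P)

H(P,Q) = -[(1/4)·log₂(1/4) + (1/12)·log₂(1/12) + (2/3)·log₂(2/3)]
  = 0.5000 + 0.2987 + 0.3900
  = 1.1887 bits
Marginal P(P) (row sums):
  P(P=0) = 1/4 + 1/12 = 1/3
  P(P=1) = 0 + 2/3 = 2/3
H(P) = -[(1/3)·log₂(1/3) + (2/3)·log₂(2/3)]
  = 0.5283 + 0.3900
  = 0.9183 bits

H(Q|P) = 1.1887 - 0.9183 = 0.2704 bits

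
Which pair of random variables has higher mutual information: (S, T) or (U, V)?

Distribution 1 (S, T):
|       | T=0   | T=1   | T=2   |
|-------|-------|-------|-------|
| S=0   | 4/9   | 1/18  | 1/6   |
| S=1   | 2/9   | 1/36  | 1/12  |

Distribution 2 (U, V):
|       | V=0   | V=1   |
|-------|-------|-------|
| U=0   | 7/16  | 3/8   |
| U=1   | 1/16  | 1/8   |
Distribution 1 (S, T):
Marginal P(S) (row sums):
  P(S=0) = 4/9 + 1/18 + 1/6 = 2/3
  P(S=1) = 2/9 + 1/36 + 1/12 = 1/3
Marginal P(T) (column sums):
  P(T=0) = 4/9 + 2/9 = 2/3
  P(T=1) = 1/18 + 1/36 = 1/12
  P(T=2) = 1/6 + 1/12 = 1/4

H(S) = -[(2/3)·log₂(2/3) + (1/3)·log₂(1/3)]
  = 0.3900 + 0.5283
  = 0.9183 bits
H(T) = -[(2/3)·log₂(2/3) + (1/12)·log₂(1/12) + (1/4)·log₂(1/4)]
  = 0.3900 + 0.2987 + 0.5000
  = 1.1887 bits
H(S,T) = -[(4/9)·log₂(4/9) + (1/18)·log₂(1/18) + (1/6)·log₂(1/6) + (2/9)·log₂(2/9) + (1/36)·log₂(1/36) + (1/12)·log₂(1/12)]
  = 0.5200 + 0.2317 + 0.4308 + 0.4822 + 0.1436 + 0.2987
  = 2.1070 bits

I(S;T) = H(S) + H(T) - H(S,T)
  = 0.9183 + 1.1887 - 2.1070
  = 0.0000 bits

Distribution 2 (U, V):
Marginal P(U) (row sums):
  P(U=0) = 7/16 + 3/8 = 13/16
  P(U=1) = 1/16 + 1/8 = 3/16
Marginal P(V) (column sums):
  P(V=0) = 7/16 + 1/16 = 1/2
  P(V=1) = 3/8 + 1/8 = 1/2

H(U) = -[(13/16)·log₂(13/16) + (3/16)·log₂(3/16)]
  = 0.2434 + 0.4528
  = 0.6962 bits
H(V) = -[(1/2)·log₂(1/2) + (1/2)·log₂(1/2)]
  = 0.5000 + 0.5000
  = 1.0000 bits
H(U,V) = -[(7/16)·log₂(7/16) + (3/8)·log₂(3/8) + (1/16)·log₂(1/16) + (1/8)·log₂(1/8)]
  = 0.5218 + 0.5306 + 0.2500 + 0.3750
  = 1.6774 bits

I(U;V) = H(U) + H(V) - H(U,V)
  = 0.6962 + 1.0000 - 1.6774
  = 0.0188 bits

I(U;V) = 0.0188 bits > I(S;T) = 0.0000 bits, so (U, V) has the higher mutual information (stronger dependence).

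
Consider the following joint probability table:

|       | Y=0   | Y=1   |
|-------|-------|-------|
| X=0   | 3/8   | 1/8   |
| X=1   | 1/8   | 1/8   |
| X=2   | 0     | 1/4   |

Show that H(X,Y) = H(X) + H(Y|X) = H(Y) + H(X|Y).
Marginal P(X) (row sums):
  P(X=0) = 3/8 + 1/8 = 1/2
  P(X=1) = 1/8 + 1/8 = 1/4
  P(X=2) = 0 + 1/4 = 1/4
Marginal P(Y) (column sums):
  P(Y=0) = 3/8 + 1/8 + 0 = 1/2
  P(Y=1) = 1/8 + 1/8 + 1/4 = 1/2

Decomposition 1: H(X) + H(Y|X)
H(X) = -[(1/2)·log₂(1/2) + (1/4)·log₂(1/4) + (1/4)·log₂(1/4)]
  = 0.5000 + 0.5000 + 0.5000
  = 1.5000 bits
H(Y|X) = -Σ P(X,Y)·log₂ P(Y|X), where P(Y|X) = P(X,Y) / P(X)
  (cells with P(X,Y) = 0 contribute 0)
  (X=0,Y=0): P(Y|X) = (3/8)/(1/2) = 3/4;  -(3/8)·log₂(3/4) = 0.1556
  (X=0,Y=1): P(Y|X) = (1/8)/(1/2) = 1/4;  -(1/8)·log₂(1/4) = 0.2500
  (X=1,Y=0): P(Y|X) = (1/8)/(1/4) = 1/2;  -(1/8)·log₂(1/2) = 0.1250
  (X=1,Y=1): P(Y|X) = (1/8)/(1/4) = 1/2;  -(1/8)·log₂(1/2) = 0.1250
  (X=2,Y=1): P(Y|X) = (1/4)/(1/4) = 1;  -(1/4)·log₂(1) = 0.0000
H(Y|X) = 0.1556 + 0.2500 + 0.1250 + 0.1250 + 0.0000
  = 0.6556 bits
H(X) + H(Y|X) = 1.5000 + 0.6556 = 2.1556 bits

Decomposition 2: H(Y) + H(X|Y)
H(Y) = -[(1/2)·log₂(1/2) + (1/2)·log₂(1/2)]
  = 0.5000 + 0.5000
  = 1.0000 bits
H(X|Y) = -Σ P(X,Y)·log₂ P(X|Y), where P(X|Y) = P(X,Y) / P(Y)
  (cells with P(X,Y) = 0 contribute 0)
  (X=0,Y=0): P(X|Y) = (3/8)/(1/2) = 3/4;  -(3/8)·log₂(3/4) = 0.1556
  (X=0,Y=1): P(X|Y) = (1/8)/(1/2) = 1/4;  -(1/8)·log₂(1/4) = 0.2500
  (X=1,Y=0): P(X|Y) = (1/8)/(1/2) = 1/4;  -(1/8)·log₂(1/4) = 0.2500
  (X=1,Y=1): P(X|Y) = (1/8)/(1/2) = 1/4;  -(1/8)·log₂(1/4) = 0.2500
  (X=2,Y=1): P(X|Y) = (1/4)/(1/2) = 1/2;  -(1/4)·log₂(1/2) = 0.2500
H(X|Y) = 0.1556 + 0.2500 + 0.2500 + 0.2500 + 0.2500
  = 1.1556 bits
H(Y) + H(X|Y) = 1.0000 + 1.1556 = 2.1556 bits

Direct computation of the joint entropy:
H(X,Y) = -[(3/8)·log₂(3/8) + (1/8)·log₂(1/8) + (1/8)·log₂(1/8) + (1/8)·log₂(1/8) + (1/4)·log₂(1/4)]
  = 0.5306 + 0.3750 + 0.3750 + 0.3750 + 0.5000
  = 2.1556 bits

All three agree: H(X,Y) = 2.1556 bits ✓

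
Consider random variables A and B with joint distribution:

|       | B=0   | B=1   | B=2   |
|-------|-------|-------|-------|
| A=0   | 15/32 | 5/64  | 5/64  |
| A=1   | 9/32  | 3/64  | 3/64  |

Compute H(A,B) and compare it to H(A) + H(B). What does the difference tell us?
Marginal P(A) (row sums):
  P(A=0) = 15/32 + 5/64 + 5/64 = 5/8
  P(A=1) = 9/32 + 3/64 + 3/64 = 3/8
Marginal P(B) (column sums):
  P(B=0) = 15/32 + 9/32 = 3/4
  P(B=1) = 5/64 + 3/64 = 1/8
  P(B=2) = 5/64 + 3/64 = 1/8

H(A,B) = -[(15/32)·log₂(15/32) + (5/64)·log₂(5/64) + (5/64)·log₂(5/64) + (9/32)·log₂(9/32) + (3/64)·log₂(3/64) + (3/64)·log₂(3/64)]
  = 0.5124 + 0.2873 + 0.2873 + 0.5147 + 0.2070 + 0.2070
  = 2.0157 bits
H(A) = -[(5/8)·log₂(5/8) + (3/8)·log₂(3/8)]
  = 0.4238 + 0.5306
  = 0.9544 bits
H(B) = -[(3/4)·log₂(3/4) + (1/8)·log₂(1/8) + (1/8)·log₂(1/8)]
  = 0.3113 + 0.3750 + 0.3750
  = 1.0613 bits

H(A) + H(B) = 0.9544 + 1.0613 = 2.0157 bits
Difference: H(A) + H(B) - H(A,B) = 2.0157 - 2.0157 = 0.0000 bits = I(A;B)

The difference is the mutual information; it is 0 here, so A and B are independent (the joint entropy equals the sum of the marginal entropies).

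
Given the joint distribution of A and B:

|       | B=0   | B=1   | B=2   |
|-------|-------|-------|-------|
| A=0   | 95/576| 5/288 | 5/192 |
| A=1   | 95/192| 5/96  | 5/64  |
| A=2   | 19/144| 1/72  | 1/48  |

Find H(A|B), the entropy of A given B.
Marginal P(B) (column sums):
  P(B=0) = 95/576 + 95/192 + 19/144 = 19/24
  P(B=1) = 5/288 + 5/96 + 1/72 = 1/12
  P(B=2) = 5/192 + 5/64 + 1/48 = 1/8

H(A|B) = -Σ P(A,B)·log₂ P(A|B), where P(A|B) = P(A,B) / P(B)
  (A=0,B=0): P(A|B) = (95/576)/(19/24) = 5/24;  -(95/576)·log₂(5/24) = 0.3732
  (A=0,B=1): P(A|B) = (5/288)/(1/12) = 5/24;  -(5/288)·log₂(5/24) = 0.0393
  (A=0,B=2): P(A|B) = (5/192)/(1/8) = 5/24;  -(5/192)·log₂(5/24) = 0.0589
  (A=1,B=0): P(A|B) = (95/192)/(19/24) = 5/8;  -(95/192)·log₂(5/8) = 0.3355
  (A=1,B=1): P(A|B) = (5/96)/(1/12) = 5/8;  -(5/96)·log₂(5/8) = 0.0353
  (A=1,B=2): P(A|B) = (5/64)/(1/8) = 5/8;  -(5/64)·log₂(5/8) = 0.0530
  (A=2,B=0): P(A|B) = (19/144)/(19/24) = 1/6;  -(19/144)·log₂(1/6) = 0.3411
  (A=2,B=1): P(A|B) = (1/72)/(1/12) = 1/6;  -(1/72)·log₂(1/6) = 0.0359
  (A=2,B=2): P(A|B) = (1/48)/(1/8) = 1/6;  -(1/48)·log₂(1/6) = 0.0539
H(A|B) = 0.3732 + 0.0393 + 0.0589 + 0.3355 + 0.0353 + 0.0530 + 0.3411 + 0.0359 + 0.0539
  = 1.3261 bits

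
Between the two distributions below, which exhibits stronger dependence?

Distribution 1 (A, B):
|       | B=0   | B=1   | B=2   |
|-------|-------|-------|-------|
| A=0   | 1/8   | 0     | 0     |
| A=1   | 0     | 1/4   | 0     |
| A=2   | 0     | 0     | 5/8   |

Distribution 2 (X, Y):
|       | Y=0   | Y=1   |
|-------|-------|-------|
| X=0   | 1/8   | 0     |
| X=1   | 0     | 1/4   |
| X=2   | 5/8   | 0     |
Distribution 1 (A, B):
Marginal P(A) (row sums):
  P(A=0) = 1/8 + 0 + 0 = 1/8
  P(A=1) = 0 + 1/4 + 0 = 1/4
  P(A=2) = 0 + 0 + 5/8 = 5/8
Marginal P(B) (column sums):
  P(B=0) = 1/8 + 0 + 0 = 1/8
  P(B=1) = 0 + 1/4 + 0 = 1/4
  P(B=2) = 0 + 0 + 5/8 = 5/8

H(A) = -[(1/8)·log₂(1/8) + (1/4)·log₂(1/4) + (5/8)·log₂(5/8)]
  = 0.3750 + 0.5000 + 0.4238
  = 1.2988 bits
H(B) = -[(1/8)·log₂(1/8) + (1/4)·log₂(1/4) + (5/8)·log₂(5/8)]
  = 0.3750 + 0.5000 + 0.4238
  = 1.2988 bits
H(A,B) = -[(1/8)·log₂(1/8) + (1/4)·log₂(1/4) + (5/8)·log₂(5/8)]
  = 0.3750 + 0.5000 + 0.4238
  = 1.2988 bits

I(A;B) = H(A) + H(B) - H(A,B)
  = 1.2988 + 1.2988 - 1.2988
  = 1.2988 bits

Distribution 2 (X, Y):
Marginal P(X) (row sums):
  P(X=0) = 1/8 + 0 = 1/8
  P(X=1) = 0 + 1/4 = 1/4
  P(X=2) = 5/8 + 0 = 5/8
Marginal P(Y) (column sums):
  P(Y=0) = 1/8 + 0 + 5/8 = 3/4
  P(Y=1) = 0 + 1/4 + 0 = 1/4

H(X) = -[(1/8)·log₂(1/8) + (1/4)·log₂(1/4) + (5/8)·log₂(5/8)]
  = 0.3750 + 0.5000 + 0.4238
  = 1.2988 bits
H(Y) = -[(3/4)·log₂(3/4) + (1/4)·log₂(1/4)]
  = 0.3113 + 0.5000
  = 0.8113 bits
H(X,Y) = -[(1/8)·log₂(1/8) + (1/4)·log₂(1/4) + (5/8)·log₂(5/8)]
  = 0.3750 + 0.5000 + 0.4238
  = 1.2988 bits

I(X;Y) = H(X) + H(Y) - H(X,Y)
  = 1.2988 + 0.8113 - 1.2988
  = 0.8113 bits

I(A;B) = 1.2988 bits > I(X;Y) = 0.8113 bits, so (A, B) has the higher mutual information (stronger dependence).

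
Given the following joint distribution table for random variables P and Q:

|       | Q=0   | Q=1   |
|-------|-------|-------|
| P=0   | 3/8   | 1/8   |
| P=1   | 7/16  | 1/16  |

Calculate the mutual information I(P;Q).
Marginal P(P) (row sums):
  P(P=0) = 3/8 + 1/8 = 1/2
  P(P=1) = 7/16 + 1/16 = 1/2
Marginal P(Q) (column sums):
  P(Q=0) = 3/8 + 7/16 = 13/16
  P(Q=1) = 1/8 + 1/16 = 3/16

H(P) = -[(1/2)·log₂(1/2) + (1/2)·log₂(1/2)]
  = 0.5000 + 0.5000
  = 1.0000 bits
H(Q) = -[(13/16)·log₂(13/16) + (3/16)·log₂(3/16)]
  = 0.2434 + 0.4528
  = 0.6962 bits
H(P,Q) = -[(3/8)·log₂(3/8) + (1/8)·log₂(1/8) + (7/16)·log₂(7/16) + (1/16)·log₂(1/16)]
  = 0.5306 + 0.3750 + 0.5218 + 0.2500
  = 1.6774 bits

I(P;Q) = H(P) + H(Q) - H(P,Q)
  = 1.0000 + 0.6962 - 1.6774
  = 0.0188 bits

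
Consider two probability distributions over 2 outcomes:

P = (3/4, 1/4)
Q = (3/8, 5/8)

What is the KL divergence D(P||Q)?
D(P||Q) = Σ P(i) log₂(P(i)/Q(i))
  i=0: (3/4) × log₂((3/4)/(3/8)) = (3/4) × log₂(2) = 0.7500
  i=1: (1/4) × log₂((1/4)/(5/8)) = (1/4) × log₂(2/5) = -0.3305
D(P||Q) = 0.7500 - 0.3305
  = 0.4195 bits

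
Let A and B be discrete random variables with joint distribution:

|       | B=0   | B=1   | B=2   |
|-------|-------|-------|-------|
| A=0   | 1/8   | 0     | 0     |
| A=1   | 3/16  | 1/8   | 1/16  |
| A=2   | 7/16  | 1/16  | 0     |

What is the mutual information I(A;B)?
Marginal P(A) (row sums):
  P(A=0) = 1/8 + 0 + 0 = 1/8
  P(A=1) = 3/16 + 1/8 + 1/16 = 3/8
  P(A=2) = 7/16 + 1/16 + 0 = 1/2
Marginal P(B) (column sums):
  P(B=0) = 1/8 + 3/16 + 7/16 = 3/4
  P(B=1) = 0 + 1/8 + 1/16 = 3/16
  P(B=2) = 0 + 1/16 + 0 = 1/16

H(A) = -[(1/8)·log₂(1/8) + (3/8)·log₂(3/8) + (1/2)·log₂(1/2)]
  = 0.3750 + 0.5306 + 0.5000
  = 1.4056 bits
H(B) = -[(3/4)·log₂(3/4) + (3/16)·log₂(3/16) + (1/16)·log₂(1/16)]
  = 0.3113 + 0.4528 + 0.2500
  = 1.0141 bits
H(A,B) = -[(1/8)·log₂(1/8) + (3/16)·log₂(3/16) + (1/8)·log₂(1/8) + (1/16)·log₂(1/16) + (7/16)·log₂(7/16) + (1/16)·log₂(1/16)]
  = 0.3750 + 0.4528 + 0.3750 + 0.2500 + 0.5218 + 0.2500
  = 2.2246 bits

I(A;B) = H(A) + H(B) - H(A,B)
  = 1.4056 + 1.0141 - 2.2246
  = 0.1951 bits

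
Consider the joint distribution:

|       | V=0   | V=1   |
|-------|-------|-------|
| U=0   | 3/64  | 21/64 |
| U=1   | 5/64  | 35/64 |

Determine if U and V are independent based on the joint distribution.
Marginal P(U) (row sums):
  P(U=0) = 3/64 + 21/64 = 3/8
  P(U=1) = 5/64 + 35/64 = 5/8
Marginal P(V) (column sums):
  P(V=0) = 3/64 + 5/64 = 1/8
  P(V=1) = 21/64 + 35/64 = 7/8

U and V are independent iff P(U=i,V=j) = P(U=i)·P(V=j) for every cell.
  P(U=0)·P(V=0) = 3/8 × 1/8 = 3/64 = P(U=0,V=0) ✓
  P(U=0)·P(V=1) = 3/8 × 7/8 = 21/64 = P(U=0,V=1) ✓
  P(U=1)·P(V=0) = 5/8 × 1/8 = 5/64 = P(U=1,V=0) ✓
  P(U=1)·P(V=1) = 5/8 × 7/8 = 35/64 = P(U=1,V=1) ✓

Yes, U and V are independent: every cell factors, so I(U;V) = 0 bits.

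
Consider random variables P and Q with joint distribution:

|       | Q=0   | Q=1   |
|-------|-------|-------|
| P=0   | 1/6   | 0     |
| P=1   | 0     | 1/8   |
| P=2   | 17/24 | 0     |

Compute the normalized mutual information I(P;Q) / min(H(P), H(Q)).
Marginal P(P) (row sums):
  P(P=0) = 1/6 + 0 = 1/6
  P(P=1) = 0 + 1/8 = 1/8
  P(P=2) = 17/24 + 0 = 17/24
Marginal P(Q) (column sums):
  P(Q=0) = 1/6 + 0 + 17/24 = 7/8
  P(Q=1) = 0 + 1/8 + 0 = 1/8

H(P) = -[(1/6)·log₂(1/6) + (1/8)·log₂(1/8) + (17/24)·log₂(17/24)]
  = 0.4308 + 0.3750 + 0.3524
  = 1.1582 bits
H(Q) = -[(7/8)·log₂(7/8) + (1/8)·log₂(1/8)]
  = 0.1686 + 0.3750
  = 0.5436 bits
H(P,Q) = -[(1/6)·log₂(1/6) + (1/8)·log₂(1/8) + (17/24)·log₂(17/24)]
  = 0.4308 + 0.3750 + 0.3524
  = 1.1582 bits

I(P;Q) = H(P) + H(Q) - H(P,Q)
  = 1.1582 + 0.5436 - 1.1582
  = 0.5436 bits

min(H(P), H(Q)) = min(1.1582, 0.5436) = 0.5436 bits
Normalized MI = 0.5436 / 0.5436 = 1.0000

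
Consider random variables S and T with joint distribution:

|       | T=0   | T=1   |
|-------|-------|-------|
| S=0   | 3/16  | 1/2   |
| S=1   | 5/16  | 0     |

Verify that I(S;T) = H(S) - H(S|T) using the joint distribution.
Left side, from I(S;T) = H(S) + H(T) - H(S,T):
Marginal P(S) (row sums):
  P(S=0) = 3/16 + 1/2 = 11/16
  P(S=1) = 5/16 + 0 = 5/16
Marginal P(T) (column sums):
  P(T=0) = 3/16 + 5/16 = 1/2
  P(T=1) = 1/2 + 0 = 1/2

H(S) = -[(11/16)·log₂(11/16) + (5/16)·log₂(5/16)]
  = 0.3716 + 0.5244
  = 0.8960 bits
H(T) = -[(1/2)·log₂(1/2) + (1/2)·log₂(1/2)]
  = 0.5000 + 0.5000
  = 1.0000 bits
H(S,T) = -[(3/16)·log₂(3/16) + (1/2)·log₂(1/2) + (5/16)·log₂(5/16)]
  = 0.4528 + 0.5000 + 0.5244
  = 1.4772 bits

I(S;T) = H(S) + H(T) - H(S,T)
  = 0.8960 + 1.0000 - 1.4772
  = 0.4188 bits

Right side, with H(S|T) computed directly from the conditional probabilities:
H(S|T) = -Σ P(S,T)·log₂ P(S|T), where P(S|T) = P(S,T) / P(T)
  (cells with P(S,T) = 0 contribute 0)
  (S=0,T=0): P(S|T) = (3/16)/(1/2) = 3/8;  -(3/16)·log₂(3/8) = 0.2653
  (S=0,T=1): P(S|T) = (1/2)/(1/2) = 1;  -(1/2)·log₂(1) = 0.0000
  (S=1,T=0): P(S|T) = (5/16)/(1/2) = 5/8;  -(5/16)·log₂(5/8) = 0.2119
H(S|T) = 0.2653 + 0.0000 + 0.2119
  = 0.4772 bits
H(S) - H(S|T) = 0.8960 - 0.4772 = 0.4188 bits

Both sides equal 0.4188 bits, so I(S;T) = H(S) - H(S|T) ✓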